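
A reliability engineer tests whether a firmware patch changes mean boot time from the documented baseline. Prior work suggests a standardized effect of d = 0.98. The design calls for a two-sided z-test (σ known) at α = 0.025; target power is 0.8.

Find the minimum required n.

n = 10

Set Φ(δ − 2.241) = 0.8; then δ − 2.241 = Φ⁻¹(0.8) = 0.842, giving δ = 3.083.
(Ignoring the negligible lower-tail rejection probability gives the usual closed-form inversion.)
δ = d·√n ⇒ n = (δ/d)² = (3.083 / 0.98)² = 9.90.
Rounding up, n = 10.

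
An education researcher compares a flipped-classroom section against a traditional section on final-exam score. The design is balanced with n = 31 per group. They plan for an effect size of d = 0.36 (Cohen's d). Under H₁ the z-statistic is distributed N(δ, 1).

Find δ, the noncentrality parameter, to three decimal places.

δ ≈ 1.417

δ = d·√(n/2) = 0.36 × √(31/2) = 1.4173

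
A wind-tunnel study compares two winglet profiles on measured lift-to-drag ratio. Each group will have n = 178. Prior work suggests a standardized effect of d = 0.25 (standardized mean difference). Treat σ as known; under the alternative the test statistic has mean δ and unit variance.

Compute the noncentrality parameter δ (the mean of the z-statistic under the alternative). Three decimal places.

δ ≈ 2.358

The noncentrality parameter scales effect size by the design's sample-size factor: δ = d·√(n/2) = 0.25 × √(178/2) = 2.3585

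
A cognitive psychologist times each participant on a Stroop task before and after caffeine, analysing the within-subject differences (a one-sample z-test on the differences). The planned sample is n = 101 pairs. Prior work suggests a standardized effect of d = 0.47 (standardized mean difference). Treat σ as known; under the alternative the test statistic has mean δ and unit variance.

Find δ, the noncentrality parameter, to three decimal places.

The noncentrality parameter scales effect size by the design's sample-size factor: δ = d·√n = 0.47 × √101 = 4.7234

δ ≈ 4.723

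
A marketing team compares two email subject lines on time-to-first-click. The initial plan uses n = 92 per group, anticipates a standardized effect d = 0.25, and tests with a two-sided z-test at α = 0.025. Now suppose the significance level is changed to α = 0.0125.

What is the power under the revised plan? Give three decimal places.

Power ≈ 0.211

δ = d·√(n/2) = 0.25 × √(92/2) = 1.6956 (unchanged). New critical value: z_{0.0063} = 2.498.
Revised power = Φ(δ − 2.498) + Φ(−δ − 2.498) = Φ(-0.802) + Φ(-4.193) = 0.2112 + 0.0000 = 0.2113.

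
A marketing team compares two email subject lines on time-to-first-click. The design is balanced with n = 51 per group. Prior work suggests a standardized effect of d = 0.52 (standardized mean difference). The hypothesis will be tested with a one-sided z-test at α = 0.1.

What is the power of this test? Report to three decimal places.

Noncentrality parameter: δ = d·√(n/2) = 0.52 × √(51/2) = 2.6259
One-sided α = 0.1 → critical value z_{0.1} = 1.282.
Power = P(Z > 1.282 − δ) = Φ(1.344) = 0.9106.

Power ≈ 0.911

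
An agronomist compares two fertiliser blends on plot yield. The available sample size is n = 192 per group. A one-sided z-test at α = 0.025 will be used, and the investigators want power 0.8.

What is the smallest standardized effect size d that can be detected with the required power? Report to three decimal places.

d ≈ 0.286

Required noncentrality: δ = z_{0.025} + z_{0.20} = 1.960 + 0.842 = 2.802.
δ = d·√(n/2) ⇒ d = δ/√(n/2) = 2.802/√(192/2) = 0.2859.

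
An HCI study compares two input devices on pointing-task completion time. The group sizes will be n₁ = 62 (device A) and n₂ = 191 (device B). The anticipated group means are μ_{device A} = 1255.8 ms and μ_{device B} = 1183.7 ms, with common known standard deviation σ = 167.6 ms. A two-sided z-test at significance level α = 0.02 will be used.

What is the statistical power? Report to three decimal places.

Standardized effect: d = |μ_{device A} − μ_{device B}| / σ = |1255.8 − 1183.7| / 167.6 = 0.4302
Noncentrality parameter: δ = d / √(1/n₁ + 1/n₂) = 0.4302 / √(1/62 + 1/191) = 2.9432
Two-sided α = 0.02 → critical value z_{0.01} = 2.326.
Power = Φ(δ − 2.326) + Φ(−δ − 2.326) = Φ(0.617) + Φ(-5.270) = 0.7313 + 0.0000 = 0.7313.

Power ≈ 0.731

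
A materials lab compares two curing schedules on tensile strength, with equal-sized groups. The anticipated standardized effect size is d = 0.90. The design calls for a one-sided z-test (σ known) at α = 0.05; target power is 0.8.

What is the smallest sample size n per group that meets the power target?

n = 16 per group

Set Φ(δ − 1.645) = 0.8; then δ − 1.645 = Φ⁻¹(0.8) = 0.842, giving δ = 2.486.
δ = d·√(n/2) ⇒ n = 2(δ/d)² = 2 × (2.486 / 0.90)² = 15.27.
Round up to the next whole unit.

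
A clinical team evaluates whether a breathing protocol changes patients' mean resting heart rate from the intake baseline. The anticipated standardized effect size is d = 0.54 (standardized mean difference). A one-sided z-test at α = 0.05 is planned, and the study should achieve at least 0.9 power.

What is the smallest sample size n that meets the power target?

Set Φ(δ − 1.645) = 0.9; then δ − 1.645 = Φ⁻¹(0.9) = 1.282, giving δ = 2.926.
δ = d·√n ⇒ n = (δ/d)² = (2.926 / 0.54)² = 29.37.
Rounding up, n = 30.

n = 30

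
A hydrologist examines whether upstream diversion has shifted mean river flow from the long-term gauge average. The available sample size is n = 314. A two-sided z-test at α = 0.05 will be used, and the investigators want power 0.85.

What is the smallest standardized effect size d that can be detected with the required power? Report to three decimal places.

Required noncentrality: δ = z_{0.025} + z_{0.15} = 1.960 + 1.036 = 2.996.
(The second rejection-region term Φ(−δ − z_{α/2}) is negligible and dropped.)
δ = d·√n ⇒ d = δ/√n = 2.996/√314 = 0.1691.

d ≈ 0.169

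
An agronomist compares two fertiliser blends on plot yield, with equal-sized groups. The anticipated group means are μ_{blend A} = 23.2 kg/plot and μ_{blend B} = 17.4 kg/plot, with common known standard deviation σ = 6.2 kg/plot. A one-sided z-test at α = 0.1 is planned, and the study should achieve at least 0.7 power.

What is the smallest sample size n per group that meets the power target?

Standardized effect: d = |μ_{blend A} − μ_{blend B}| / σ = |23.2 − 17.4| / 6.2 = 0.9355
Set Φ(δ − 1.282) = 0.7; then δ − 1.282 = Φ⁻¹(0.7) = 0.524, giving δ = 1.806.
δ = d·√(n/2) ⇒ n = 2(δ/d)² = 2 × (1.806 / 0.9355)² = 7.45.
Round up to the next whole unit.

n = 8 per group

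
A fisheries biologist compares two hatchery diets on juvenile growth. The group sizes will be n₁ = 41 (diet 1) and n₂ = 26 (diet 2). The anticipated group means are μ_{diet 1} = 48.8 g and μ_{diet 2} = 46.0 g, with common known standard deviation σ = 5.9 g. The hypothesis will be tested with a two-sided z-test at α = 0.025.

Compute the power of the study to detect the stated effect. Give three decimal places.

Power ≈ 0.364

Standardized effect: d = |μ_{diet 1} − μ_{diet 2}| / σ = |48.8 − 46.0| / 5.9 = 0.4746
Noncentrality parameter: δ = d / √(1/n₁ + 1/n₂) = 0.4746 / √(1/41 + 1/26) = 1.8930
Two-sided α = 0.025 → critical value z_{0.0125} = 2.241.
Power = Φ(δ − 2.241) + Φ(−δ − 2.241) = Φ(-0.348) + Φ(-4.134) = 0.3638 + 0.0000 = 0.3638.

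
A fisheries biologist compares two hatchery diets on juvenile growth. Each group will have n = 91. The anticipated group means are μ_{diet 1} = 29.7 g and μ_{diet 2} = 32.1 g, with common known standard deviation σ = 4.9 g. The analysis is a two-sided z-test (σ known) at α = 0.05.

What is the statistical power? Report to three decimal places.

Power ≈ 0.911

Standardized effect: d = |μ_{diet 1} − μ_{diet 2}| / σ = |29.7 − 32.1| / 4.9 = 0.4898
Noncentrality parameter: δ = d·√(n/2) = 0.4898 × √(91/2) = 3.3039
Critical value for a two-sided test at α = 0.05: z_{α/2} = 1.960.
Power = Φ(δ − 1.960) + Φ(−δ − 1.960) = Φ(1.344) + Φ(-5.264) = 0.9105 + 0.0000 = 0.9105.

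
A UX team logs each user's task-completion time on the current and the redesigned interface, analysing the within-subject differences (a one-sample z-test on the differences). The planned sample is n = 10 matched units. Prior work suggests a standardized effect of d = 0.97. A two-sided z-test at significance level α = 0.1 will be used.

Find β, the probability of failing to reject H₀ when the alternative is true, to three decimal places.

Noncentrality parameter: δ = d·√n = 0.97 × √10 = 3.0674
Critical value for a two-sided test at α = 0.1: z_{α/2} = 1.645.
Power = Φ(δ − 1.645) + Φ(−δ − 1.645) = Φ(1.423) + Φ(-4.712) = 0.9226 + 0.0000 = 0.9226.
Type II error: β = 1 − power = 1 − 0.9226 = 0.0774.

β ≈ 0.077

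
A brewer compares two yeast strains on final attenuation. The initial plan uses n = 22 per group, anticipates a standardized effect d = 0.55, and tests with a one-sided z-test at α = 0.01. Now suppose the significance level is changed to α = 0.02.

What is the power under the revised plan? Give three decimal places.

Power ≈ 0.409

δ = d·√(n/2) = 0.55 × √(22/2) = 1.8241 (unchanged). New critical value: z_{0.02} = 2.054.
Revised power = P(Z > 2.054 − δ) = Φ(-0.230) = 0.4092.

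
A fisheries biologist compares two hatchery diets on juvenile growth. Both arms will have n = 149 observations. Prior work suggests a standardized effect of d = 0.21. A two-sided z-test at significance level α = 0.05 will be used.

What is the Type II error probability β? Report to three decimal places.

Noncentrality parameter: δ = d·√(n/2) = 0.21 × √(149/2) = 1.8126
Two-sided α = 0.05 → critical value z_{0.025} = 1.960.
Power = Φ(δ − 1.960) + Φ(−δ − 1.960) = Φ(-0.147) + Φ(-3.773) = 0.4414 + 0.0001 = 0.4415.
Type II error: β = 1 − power = 1 − 0.4415 = 0.5585.

β ≈ 0.559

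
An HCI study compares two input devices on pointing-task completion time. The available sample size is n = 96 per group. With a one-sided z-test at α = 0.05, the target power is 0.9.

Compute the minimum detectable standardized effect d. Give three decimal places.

Need Φ(δ − 1.645) = 0.9, so δ = 1.645 + 1.282 = 2.926.
δ = d·√(n/2) ⇒ d = δ/√(n/2) = 2.926/√(96/2) = 0.4224.

d ≈ 0.422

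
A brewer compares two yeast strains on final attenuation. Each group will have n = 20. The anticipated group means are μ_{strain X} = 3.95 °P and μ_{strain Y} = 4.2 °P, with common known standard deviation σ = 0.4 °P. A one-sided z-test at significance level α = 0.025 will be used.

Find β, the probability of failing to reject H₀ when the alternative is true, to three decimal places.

β ≈ 0.493

Standardized effect: d = |μ_{strain X} − μ_{strain Y}| / σ = |3.95 − 4.2| / 0.4 = 0.6250
Noncentrality parameter: δ = d·√(n/2) = 0.6250 × √(20/2) = 1.9764
One-sided α = 0.025 → critical value z_{0.025} = 1.960.
Power = P(Z > 1.960 − δ) = Φ(0.016) = 0.5066.
Type II error: β = 1 − power = 1 − 0.5066 = 0.4934.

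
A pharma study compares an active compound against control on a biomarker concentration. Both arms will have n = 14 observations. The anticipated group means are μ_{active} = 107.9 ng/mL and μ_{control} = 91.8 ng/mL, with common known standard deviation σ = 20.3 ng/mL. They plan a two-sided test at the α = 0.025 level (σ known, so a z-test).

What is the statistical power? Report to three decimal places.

Power ≈ 0.443

Standardized effect: d = |μ_{active} − μ_{control}| / σ = |107.9 − 91.8| / 20.3 = 0.7931
Noncentrality parameter: δ = d·√(n/2) = 0.7931 × √(14/2) = 2.0984
Critical value for a two-sided test at α = 0.025: z_{α/2} = 2.241.
Power = Φ(δ − 2.241) + Φ(−δ − 2.241) = Φ(-0.143) + Φ(-4.340) = 0.4431 + 0.0000 = 0.4431.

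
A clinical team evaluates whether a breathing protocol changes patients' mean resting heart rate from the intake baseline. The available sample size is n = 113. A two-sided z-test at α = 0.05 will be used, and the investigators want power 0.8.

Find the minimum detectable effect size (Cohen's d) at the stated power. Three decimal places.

d ≈ 0.264

Required noncentrality: δ = z_{0.025} + z_{0.20} = 1.960 + 0.842 = 2.802.
(The second rejection-region term Φ(−δ − z_{α/2}) is negligible and dropped.)
δ = d·√n ⇒ d = δ/√n = 2.802/√113 = 0.2636.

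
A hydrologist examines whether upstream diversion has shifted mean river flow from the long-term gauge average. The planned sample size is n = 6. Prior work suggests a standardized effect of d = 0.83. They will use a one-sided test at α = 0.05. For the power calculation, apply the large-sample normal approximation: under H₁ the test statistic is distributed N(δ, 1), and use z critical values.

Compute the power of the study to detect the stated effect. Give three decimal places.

Noncentrality parameter: λ = d·√n = 0.83 × √6 = 2.0331
One-sided α = 0.05 → critical value z_{0.05} = 1.645.
Power = P(Z > 1.645 − λ) = Φ(0.388) = 0.6511.

Power ≈ 0.651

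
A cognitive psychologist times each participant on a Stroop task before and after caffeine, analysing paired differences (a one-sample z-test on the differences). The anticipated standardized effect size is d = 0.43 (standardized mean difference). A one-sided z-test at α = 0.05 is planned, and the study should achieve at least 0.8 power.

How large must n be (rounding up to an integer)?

For power 0.8 need Φ(δ − z_{0.05}) = 0.8, so δ = z_{0.05} + z_{0.20} = 1.645 + 0.842 = 2.486.
δ = d·√n ⇒ n = (δ/d)² = (2.486 / 0.43)² = 33.44.
Rounding up, n = 34.

n = 34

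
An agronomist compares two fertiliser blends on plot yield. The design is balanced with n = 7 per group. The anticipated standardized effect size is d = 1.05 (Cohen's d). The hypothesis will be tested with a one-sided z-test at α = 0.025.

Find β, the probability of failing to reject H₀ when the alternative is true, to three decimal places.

β ≈ 0.498

Noncentrality parameter: δ = d·√(n/2) = 1.05 × √(7/2) = 1.9644
Critical value for a one-sided test at α = 0.025: z_α = 1.960.
Power = Φ(δ − 1.960) = Φ(0.004) = 0.5018.
Type II error: β = 1 − power = 1 − 0.5018 = 0.4982.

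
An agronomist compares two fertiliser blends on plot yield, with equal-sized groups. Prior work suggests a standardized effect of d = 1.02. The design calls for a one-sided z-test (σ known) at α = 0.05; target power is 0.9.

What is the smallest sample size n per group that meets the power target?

For power 0.9 need Φ(δ − z_{0.05}) = 0.9, so δ = z_{0.05} + z_{0.10} = 1.645 + 1.282 = 2.926.
δ = d·√(n/2) ⇒ n = 2(δ/d)² = 2 × (2.926 / 1.02)² = 16.46.
Rounding up, n = 17 per group.

n = 17 per group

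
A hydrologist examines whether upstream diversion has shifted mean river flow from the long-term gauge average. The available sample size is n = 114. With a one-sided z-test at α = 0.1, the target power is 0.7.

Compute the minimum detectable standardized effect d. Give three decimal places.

d ≈ 0.169

Need Φ(δ − 1.282) = 0.7, so δ = 1.282 + 0.524 = 1.806.
δ = d·√n ⇒ d = δ/√n = 1.806/√114 = 0.1691.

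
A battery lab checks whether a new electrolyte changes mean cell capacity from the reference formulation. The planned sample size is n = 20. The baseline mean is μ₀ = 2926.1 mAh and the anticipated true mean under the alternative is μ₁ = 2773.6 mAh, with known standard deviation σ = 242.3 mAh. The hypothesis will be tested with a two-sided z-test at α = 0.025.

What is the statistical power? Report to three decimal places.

Power ≈ 0.717

Standardized effect: d = |μ₁ − μ₀| / σ = |2773.6 − 2926.1| / 242.3 = 0.6294
Noncentrality parameter: δ = d·√n = 0.6294 × √20 = 2.8147
Critical value for a two-sided test at α = 0.025: z_{α/2} = 2.241.
Power = Φ(δ − 2.241) + Φ(−δ − 2.241) = Φ(0.573) + Φ(-5.056) = 0.7168 + 0.0000 = 0.7168.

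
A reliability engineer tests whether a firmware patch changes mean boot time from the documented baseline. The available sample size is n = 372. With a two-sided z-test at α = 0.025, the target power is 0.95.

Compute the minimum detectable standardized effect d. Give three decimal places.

Need Φ(δ − 2.241) = 0.95, so δ = 2.241 + 1.645 = 3.886.
(The second rejection-region term Φ(−δ − z_{α/2}) is negligible and dropped.)
δ = d·√n ⇒ d = δ/√n = 3.886/√372 = 0.2015.

d ≈ 0.201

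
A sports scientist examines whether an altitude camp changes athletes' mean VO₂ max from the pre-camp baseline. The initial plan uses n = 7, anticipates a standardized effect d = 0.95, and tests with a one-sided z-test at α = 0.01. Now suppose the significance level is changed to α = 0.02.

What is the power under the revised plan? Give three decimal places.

Power ≈ 0.677

δ = d·√n = 0.95 × √7 = 2.5135 (unchanged). New critical value: z_{0.02} = 2.054.
Revised power = Φ(δ − 2.054) = Φ(0.460) = 0.6771.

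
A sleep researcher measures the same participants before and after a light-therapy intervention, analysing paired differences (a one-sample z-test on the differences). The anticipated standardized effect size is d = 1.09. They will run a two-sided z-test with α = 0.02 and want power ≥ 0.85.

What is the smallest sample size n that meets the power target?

n = 10

Set Φ(δ − 2.326) = 0.85; then δ − 2.326 = Φ⁻¹(0.85) = 1.036, giving δ = 3.363.
(Ignoring the negligible lower-tail rejection probability gives the usual closed-form inversion.)
δ = d·√n ⇒ n = (δ/d)² = (3.363 / 1.09)² = 9.52.
Round up to the next whole unit.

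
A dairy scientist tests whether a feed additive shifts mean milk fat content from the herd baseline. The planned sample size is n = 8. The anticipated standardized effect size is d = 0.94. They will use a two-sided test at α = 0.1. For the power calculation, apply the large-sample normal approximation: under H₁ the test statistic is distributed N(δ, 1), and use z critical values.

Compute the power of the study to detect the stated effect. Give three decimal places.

Noncentrality parameter: δ = d·√n = 0.94 × √8 = 2.6587
Critical value for a two-sided test at α = 0.1: z_{α/2} = 1.645.
Power = Φ(δ − 1.645) + Φ(−δ − 1.645) = Φ(1.014) + Φ(-4.304) = 0.8447 + 0.0000 = 0.8447.

Power ≈ 0.845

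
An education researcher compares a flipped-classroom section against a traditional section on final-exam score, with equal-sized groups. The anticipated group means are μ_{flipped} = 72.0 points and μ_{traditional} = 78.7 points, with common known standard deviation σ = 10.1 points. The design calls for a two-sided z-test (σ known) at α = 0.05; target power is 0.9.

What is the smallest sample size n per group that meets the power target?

n = 48 per group

Standardized effect: d = |μ_{flipped} − μ_{traditional}| / σ = |72.0 − 78.7| / 10.1 = 0.6634
Set Φ(δ − 1.960) = 0.9; then δ − 1.960 = Φ⁻¹(0.9) = 1.282, giving δ = 3.242.
(Ignoring the negligible lower-tail rejection probability gives the usual closed-form inversion.)
δ = d·√(n/2) ⇒ n = 2(δ/d)² = 2 × (3.242 / 0.6634)² = 47.76.
Rounding up, n = 48 per group.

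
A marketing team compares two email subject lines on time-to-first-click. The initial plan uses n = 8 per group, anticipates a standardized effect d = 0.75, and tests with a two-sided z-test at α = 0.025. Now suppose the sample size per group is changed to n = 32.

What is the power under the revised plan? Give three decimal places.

With n = 32 per group: δ = d·√(n/2) = 0.75 × √(32/2) = 3.0000. Critical value z_{0.0125} = 2.241.
Revised power = Φ(δ − 2.241) + Φ(−δ − 2.241) = Φ(0.759) + Φ(-5.241) = 0.7760 + 0.0000 = 0.7760.

Power ≈ 0.776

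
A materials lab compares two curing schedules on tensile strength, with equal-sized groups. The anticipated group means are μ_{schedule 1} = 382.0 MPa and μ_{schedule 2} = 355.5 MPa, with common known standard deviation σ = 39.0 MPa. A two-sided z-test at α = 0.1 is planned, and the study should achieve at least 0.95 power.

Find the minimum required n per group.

n = 47 per group

Standardized effect: d = |μ_{schedule 1} − μ_{schedule 2}| / σ = |382.0 − 355.5| / 39.0 = 0.6795
Set Φ(δ − 1.645) = 0.95; then δ − 1.645 = Φ⁻¹(0.95) = 1.645, giving δ = 3.290.
(For δ > 0 the lower-tail rejection region contributes negligibly to power, so the one-term inversion is standard.)
δ = d·√(n/2) ⇒ n = 2(δ/d)² = 2 × (3.290 / 0.6795)² = 46.88.
Round up to the next whole unit.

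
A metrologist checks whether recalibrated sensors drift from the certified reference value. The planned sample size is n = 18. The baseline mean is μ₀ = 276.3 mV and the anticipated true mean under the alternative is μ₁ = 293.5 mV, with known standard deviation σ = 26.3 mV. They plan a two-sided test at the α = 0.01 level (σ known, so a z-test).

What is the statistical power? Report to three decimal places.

Standardized effect: d = |μ₁ − μ₀| / σ = |293.5 − 276.3| / 26.3 = 0.6540
Noncentrality parameter: δ = d·√n = 0.6540 × √18 = 2.7747
Two-sided α = 0.01 → critical value z_{0.005} = 2.576.
Power = Φ(δ − 2.576) + Φ(−δ − 2.576) = Φ(0.199) + Φ(-5.350) = 0.5788 + 0.0000 = 0.5788.

Power ≈ 0.579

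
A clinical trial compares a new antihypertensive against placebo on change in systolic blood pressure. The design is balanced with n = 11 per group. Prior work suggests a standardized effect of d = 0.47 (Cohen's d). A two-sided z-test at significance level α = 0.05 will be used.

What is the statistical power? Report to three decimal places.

Power ≈ 0.197

Noncentrality parameter: δ = d·√(n/2) = 0.47 × √(11/2) = 1.1022
Critical value for a two-sided test at α = 0.05: z_{α/2} = 1.960.
Power = Φ(δ − 1.960) + Φ(−δ − 1.960) = Φ(-0.858) + Φ(-3.062) = 0.1955 + 0.0011 = 0.1966.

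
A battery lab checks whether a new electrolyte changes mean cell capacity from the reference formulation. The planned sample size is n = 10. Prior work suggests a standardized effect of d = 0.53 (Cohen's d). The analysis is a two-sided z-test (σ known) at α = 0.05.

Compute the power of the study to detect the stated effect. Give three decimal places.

Noncentrality parameter: δ = d·√n = 0.53 × √10 = 1.6760
Two-sided α = 0.05 → critical value z_{0.025} = 1.960.
Power = Φ(δ − 1.960) + Φ(−δ − 1.960) = Φ(-0.284) + Φ(-3.636) = 0.3882 + 0.0001 = 0.3884.

Power ≈ 0.388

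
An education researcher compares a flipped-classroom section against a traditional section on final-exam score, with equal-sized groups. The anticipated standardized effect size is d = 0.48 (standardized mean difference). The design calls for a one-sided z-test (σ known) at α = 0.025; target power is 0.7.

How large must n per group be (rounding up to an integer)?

n = 54 per group

For power 0.7 need Φ(δ − z_{0.025}) = 0.7, so δ = z_{0.025} + z_{0.30} = 1.960 + 0.524 = 2.484.
δ = d·√(n/2) ⇒ n = 2(δ/d)² = 2 × (2.484 / 0.48)² = 53.58.
Round up to the next whole unit.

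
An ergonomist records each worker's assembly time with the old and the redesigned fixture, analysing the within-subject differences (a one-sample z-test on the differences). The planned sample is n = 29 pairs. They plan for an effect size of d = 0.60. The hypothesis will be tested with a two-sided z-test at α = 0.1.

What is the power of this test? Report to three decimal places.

Power ≈ 0.944

Noncentrality parameter: δ = d·√n = 0.60 × √29 = 3.2311
Two-sided α = 0.1 → critical value z_{0.05} = 1.645.
Power = Φ(δ − 1.645) + Φ(−δ − 1.645) = Φ(1.586) + Φ(-4.876) = 0.9437 + 0.0000 = 0.9437.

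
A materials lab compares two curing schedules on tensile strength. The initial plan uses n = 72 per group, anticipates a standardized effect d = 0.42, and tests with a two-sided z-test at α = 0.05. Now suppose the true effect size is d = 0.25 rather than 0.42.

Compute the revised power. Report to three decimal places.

With d = 0.25: δ = d·√(n/2) = 0.25 × √(72/2) = 1.5000. Critical value z_{0.025} = 1.960.
Revised power = Φ(δ − 1.960) + Φ(−δ − 1.960) = Φ(-0.460) + Φ(-3.460) = 0.3228 + 0.0003 = 0.3230.

Power ≈ 0.323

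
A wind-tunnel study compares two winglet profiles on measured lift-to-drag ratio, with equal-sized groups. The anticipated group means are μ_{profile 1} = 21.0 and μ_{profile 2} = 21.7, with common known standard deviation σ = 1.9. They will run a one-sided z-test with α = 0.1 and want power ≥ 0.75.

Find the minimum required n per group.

n = 57 per group

Standardized effect: d = |μ_{profile 1} − μ_{profile 2}| / σ = |21.0 − 21.7| / 1.9 = 0.3684
For power 0.75 need Φ(δ − z_{0.1}) = 0.75, so δ = z_{0.1} + z_{0.25} = 1.282 + 0.674 = 1.956.
δ = d·√(n/2) ⇒ n = 2(δ/d)² = 2 × (1.956 / 0.3684)² = 56.38.
Rounding up, n = 57 per group.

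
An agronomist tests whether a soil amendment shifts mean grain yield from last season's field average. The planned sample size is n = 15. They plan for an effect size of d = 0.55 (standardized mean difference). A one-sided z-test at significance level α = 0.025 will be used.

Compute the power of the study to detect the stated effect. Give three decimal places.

Noncentrality parameter: δ = d·√n = 0.55 × √15 = 2.1301
Critical value for a one-sided test at α = 0.025: z_α = 1.960.
Power = Φ(δ − 1.960) = Φ(0.170) = 0.5676.

Power ≈ 0.568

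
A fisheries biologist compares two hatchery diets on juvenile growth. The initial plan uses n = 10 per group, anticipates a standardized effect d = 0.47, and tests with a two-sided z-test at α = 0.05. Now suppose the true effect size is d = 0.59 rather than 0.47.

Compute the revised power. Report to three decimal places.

With d = 0.59: δ = d·√(n/2) = 0.59 × √(10/2) = 1.3193. Critical value z_{0.025} = 1.960.
Revised power = Φ(δ − 1.960) + Φ(−δ − 1.960) = Φ(-0.641) + Φ(-3.279) = 0.2609 + 0.0005 = 0.2614.

Power ≈ 0.261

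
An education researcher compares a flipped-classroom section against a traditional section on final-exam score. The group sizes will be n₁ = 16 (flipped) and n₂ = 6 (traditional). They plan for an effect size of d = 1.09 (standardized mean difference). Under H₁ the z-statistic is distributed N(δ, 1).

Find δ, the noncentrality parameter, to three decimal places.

The noncentrality parameter scales effect size by the design's sample-size factor: δ = d / √(1/n₁ + 1/n₂) = 1.09 / √(1/16 + 1/6) = 2.2769

δ ≈ 2.277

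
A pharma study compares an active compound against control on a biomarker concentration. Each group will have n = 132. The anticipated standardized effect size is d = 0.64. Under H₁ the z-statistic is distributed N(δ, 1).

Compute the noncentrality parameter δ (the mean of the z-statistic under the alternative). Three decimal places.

δ = d·√(n/2) = 0.64 × √(132/2) = 5.1994

δ ≈ 5.199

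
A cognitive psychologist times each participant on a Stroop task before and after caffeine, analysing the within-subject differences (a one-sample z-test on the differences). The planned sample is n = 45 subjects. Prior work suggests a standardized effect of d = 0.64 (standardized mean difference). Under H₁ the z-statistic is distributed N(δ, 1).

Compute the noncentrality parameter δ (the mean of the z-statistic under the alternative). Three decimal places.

The noncentrality parameter scales effect size by the design's sample-size factor: δ = d·√n = 0.64 × √45 = 4.2933

δ ≈ 4.293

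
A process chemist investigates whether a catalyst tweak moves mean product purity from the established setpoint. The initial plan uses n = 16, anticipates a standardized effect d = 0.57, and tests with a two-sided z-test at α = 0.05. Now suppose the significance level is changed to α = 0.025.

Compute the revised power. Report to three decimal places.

Power ≈ 0.515

δ = d·√n = 0.57 × √16 = 2.2800 (unchanged). New critical value: z_{0.0125} = 2.241.
Revised power = Φ(δ − 2.241) + Φ(−δ − 2.241) = Φ(0.039) + Φ(-4.521) = 0.5154 + 0.0000 = 0.5154.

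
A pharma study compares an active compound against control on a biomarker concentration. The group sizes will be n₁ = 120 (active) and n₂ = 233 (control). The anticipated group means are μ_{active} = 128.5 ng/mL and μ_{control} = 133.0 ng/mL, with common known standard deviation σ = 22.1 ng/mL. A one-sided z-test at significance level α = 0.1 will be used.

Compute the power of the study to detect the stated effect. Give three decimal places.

Power ≈ 0.702

Standardized effect: d = |μ_{active} − μ_{control}| / σ = |128.5 − 133.0| / 22.1 = 0.2036
Noncentrality parameter: δ = d / √(1/n₁ + 1/n₂) = 0.2036 / √(1/120 + 1/233) = 1.8122
Critical value for a one-sided test at α = 0.1: z_α = 1.282.
Power = Φ(δ − 1.282) = Φ(0.531) = 0.7022.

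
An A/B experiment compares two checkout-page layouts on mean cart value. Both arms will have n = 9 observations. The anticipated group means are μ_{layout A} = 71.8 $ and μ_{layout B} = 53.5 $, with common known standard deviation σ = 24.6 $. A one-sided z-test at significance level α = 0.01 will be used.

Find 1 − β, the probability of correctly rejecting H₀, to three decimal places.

Power ≈ 0.227

Standardized effect: d = |μ_{layout A} − μ_{layout B}| / σ = |71.8 − 53.5| / 24.6 = 0.7439
Noncentrality parameter: δ = d·√(n/2) = 0.7439 × √(9/2) = 1.5781
Critical value for a one-sided test at α = 0.01: z_α = 2.326.
Power = Φ(δ − 2.326) = Φ(-0.748) = 0.2271.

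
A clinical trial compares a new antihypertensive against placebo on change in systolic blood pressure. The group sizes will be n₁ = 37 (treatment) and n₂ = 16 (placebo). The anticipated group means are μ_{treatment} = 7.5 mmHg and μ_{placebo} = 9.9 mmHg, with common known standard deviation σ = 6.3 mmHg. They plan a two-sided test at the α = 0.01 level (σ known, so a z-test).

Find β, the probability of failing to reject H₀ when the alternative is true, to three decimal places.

Standardized effect: d = |μ_{treatment} − μ_{placebo}| / σ = |7.5 − 9.9| / 6.3 = 0.3810
Noncentrality parameter: δ = d / √(1/n₁ + 1/n₂) = 0.3810 / √(1/37 + 1/16) = 1.2732
Two-sided α = 0.01 → critical value z_{0.005} = 2.576.
Power = Φ(δ − 2.576) + Φ(−δ − 2.576) = Φ(-1.303) + Φ(-3.849) = 0.0963 + 0.0001 = 0.0964.
Type II error: β = 1 − power = 1 − 0.0964 = 0.9036.

β ≈ 0.904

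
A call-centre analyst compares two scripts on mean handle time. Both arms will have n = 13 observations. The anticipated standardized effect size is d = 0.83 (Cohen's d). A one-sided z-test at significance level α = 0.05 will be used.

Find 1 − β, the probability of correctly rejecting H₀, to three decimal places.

Noncentrality parameter: δ = d·√(n/2) = 0.83 × √(13/2) = 2.1161
Critical value for a one-sided test at α = 0.05: z_α = 1.645.
Power = P(Z > 1.645 − δ) = Φ(0.471) = 0.6813.

Power ≈ 0.681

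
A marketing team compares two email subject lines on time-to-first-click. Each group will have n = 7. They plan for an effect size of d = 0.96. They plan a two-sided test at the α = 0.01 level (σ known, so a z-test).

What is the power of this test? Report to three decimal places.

Power ≈ 0.218

Noncentrality parameter: δ = d·√(n/2) = 0.96 × √(7/2) = 1.7960
Two-sided α = 0.01 → critical value z_{0.005} = 2.576.
Power = Φ(δ − 2.576) + Φ(−δ − 2.576) = Φ(-0.780) + Φ(-4.372) = 0.2177 + 0.0000 = 0.2178.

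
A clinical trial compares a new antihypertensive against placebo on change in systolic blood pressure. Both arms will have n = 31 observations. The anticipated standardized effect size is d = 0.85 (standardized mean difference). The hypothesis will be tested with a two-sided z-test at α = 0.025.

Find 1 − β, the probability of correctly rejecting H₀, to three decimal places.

Power ≈ 0.865

Noncentrality parameter: δ = d·√(n/2) = 0.85 × √(31/2) = 3.3465
Critical value for a two-sided test at α = 0.025: z_{α/2} = 2.241.
Power = Φ(δ − 2.241) + Φ(−δ − 2.241) = Φ(1.105) + Φ(-5.588) = 0.8654 + 0.0000 = 0.8654.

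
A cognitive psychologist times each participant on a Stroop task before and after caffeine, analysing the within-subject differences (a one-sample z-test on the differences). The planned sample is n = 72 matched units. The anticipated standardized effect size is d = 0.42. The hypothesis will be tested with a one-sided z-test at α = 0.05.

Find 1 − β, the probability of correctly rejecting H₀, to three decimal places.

Noncentrality parameter: δ = d·√n = 0.42 × √72 = 3.5638
Critical value for a one-sided test at α = 0.05: z_α = 1.645.
Power = Φ(δ − 1.645) = Φ(1.919) = 0.9725.

Power ≈ 0.973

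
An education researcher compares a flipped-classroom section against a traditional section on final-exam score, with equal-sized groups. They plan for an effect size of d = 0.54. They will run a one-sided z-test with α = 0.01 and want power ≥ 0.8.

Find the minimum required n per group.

For power 0.8 need Φ(δ − z_{0.01}) = 0.8, so δ = z_{0.01} + z_{0.20} = 2.326 + 0.842 = 3.168.
δ = d·√(n/2) ⇒ n = 2(δ/d)² = 2 × (3.168 / 0.54)² = 68.83.
Round up to the next whole unit.

n = 69 per group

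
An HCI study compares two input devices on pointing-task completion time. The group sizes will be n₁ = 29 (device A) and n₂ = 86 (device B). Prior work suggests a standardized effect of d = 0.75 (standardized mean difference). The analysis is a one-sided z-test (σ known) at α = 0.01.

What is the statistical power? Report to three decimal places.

Noncentrality parameter: δ = d / √(1/n₁ + 1/n₂) = 0.75 / √(1/29 + 1/86) = 3.4927
Critical value for a one-sided test at α = 0.01: z_α = 2.326.
Power = P(Z > 2.326 − δ) = Φ(1.166) = 0.8783.

Power ≈ 0.878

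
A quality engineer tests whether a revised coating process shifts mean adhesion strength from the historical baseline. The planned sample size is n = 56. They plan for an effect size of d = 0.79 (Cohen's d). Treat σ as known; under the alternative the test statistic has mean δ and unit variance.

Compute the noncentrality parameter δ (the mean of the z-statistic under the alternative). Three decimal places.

The noncentrality parameter scales effect size by the design's sample-size factor: δ = d·√n = 0.79 × √56 = 5.9118

δ ≈ 5.912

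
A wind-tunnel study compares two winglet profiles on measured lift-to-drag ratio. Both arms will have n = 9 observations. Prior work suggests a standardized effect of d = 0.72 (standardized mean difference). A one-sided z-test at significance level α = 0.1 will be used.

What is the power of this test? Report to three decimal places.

Power ≈ 0.597

Noncentrality parameter: δ = d·√(n/2) = 0.72 × √(9/2) = 1.5274
One-sided α = 0.1 → critical value z_{0.1} = 1.282.
Power = P(Z > 1.282 − δ) = Φ(0.246) = 0.5971.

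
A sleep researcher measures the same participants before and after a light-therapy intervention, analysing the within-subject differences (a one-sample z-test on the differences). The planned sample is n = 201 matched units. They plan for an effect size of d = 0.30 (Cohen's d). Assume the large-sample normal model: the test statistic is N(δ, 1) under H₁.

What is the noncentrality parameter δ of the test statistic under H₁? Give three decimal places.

δ ≈ 4.253

The noncentrality parameter scales effect size by the design's sample-size factor: δ = d·√n = 0.30 × √201 = 4.2532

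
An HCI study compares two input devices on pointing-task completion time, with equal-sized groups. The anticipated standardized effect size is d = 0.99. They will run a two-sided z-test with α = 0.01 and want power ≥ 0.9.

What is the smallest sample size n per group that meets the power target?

For power 0.9 need Φ(δ − z_{0.005}) = 0.9, so δ = z_{0.005} + z_{0.10} = 2.576 + 1.282 = 3.857.
(Ignoring the negligible lower-tail rejection probability gives the usual closed-form inversion.)
δ = d·√(n/2) ⇒ n = 2(δ/d)² = 2 × (3.857 / 0.99)² = 30.36.
Round up to the next whole unit.

n = 31 per group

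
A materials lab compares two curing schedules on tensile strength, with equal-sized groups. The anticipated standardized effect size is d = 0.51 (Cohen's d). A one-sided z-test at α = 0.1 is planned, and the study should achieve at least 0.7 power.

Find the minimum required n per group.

Set Φ(δ − 1.282) = 0.7; then δ − 1.282 = Φ⁻¹(0.7) = 0.524, giving δ = 1.806.
δ = d·√(n/2) ⇒ n = 2(δ/d)² = 2 × (1.806 / 0.51)² = 25.08.
Rounding up, n = 26 per group.

n = 26 per group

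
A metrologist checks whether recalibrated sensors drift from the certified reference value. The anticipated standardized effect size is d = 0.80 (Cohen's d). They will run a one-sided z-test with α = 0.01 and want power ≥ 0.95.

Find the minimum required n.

For power 0.95 need Φ(δ − z_{0.01}) = 0.95, so δ = z_{0.01} + z_{0.05} = 2.326 + 1.645 = 3.971.
δ = d·√n ⇒ n = (δ/d)² = (3.971 / 0.80)² = 24.64.
Rounding up, n = 25.

n = 25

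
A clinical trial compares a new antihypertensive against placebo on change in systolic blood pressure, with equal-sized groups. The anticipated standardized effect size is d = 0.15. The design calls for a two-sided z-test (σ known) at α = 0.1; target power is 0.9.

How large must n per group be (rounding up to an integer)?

Set Φ(δ − 1.645) = 0.9; then δ − 1.645 = Φ⁻¹(0.9) = 1.282, giving δ = 2.926.
(The Φ(−δ − z_{α/2}) term is vanishingly small for δ > 0 and is dropped in the standard sample-size formula.)
δ = d·√(n/2) ⇒ n = 2(δ/d)² = 2 × (2.926 / 0.15)² = 761.23.
Rounding up, n = 762 per group.

n = 762 per group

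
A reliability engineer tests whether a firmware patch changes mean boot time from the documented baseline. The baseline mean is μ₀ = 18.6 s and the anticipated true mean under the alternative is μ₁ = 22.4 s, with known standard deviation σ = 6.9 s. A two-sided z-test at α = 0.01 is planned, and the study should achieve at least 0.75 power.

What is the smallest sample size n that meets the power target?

n = 35

Standardized effect: d = |μ₁ − μ₀| / σ = |22.4 − 18.6| / 6.9 = 0.5507
Set Φ(δ − 2.576) = 0.75; then δ − 2.576 = Φ⁻¹(0.75) = 0.674, giving δ = 3.250.
(The Φ(−δ − z_{α/2}) term is vanishingly small for δ > 0 and is dropped in the standard sample-size formula.)
δ = d·√n ⇒ n = (δ/d)² = (3.250 / 0.5507)² = 34.83.
Round up to the next whole unit.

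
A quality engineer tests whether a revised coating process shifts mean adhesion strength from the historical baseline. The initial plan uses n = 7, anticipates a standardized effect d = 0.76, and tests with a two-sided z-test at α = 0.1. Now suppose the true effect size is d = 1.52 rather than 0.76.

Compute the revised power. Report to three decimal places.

Power ≈ 0.991

With d = 1.52: δ = d·√n = 1.52 × √7 = 4.0215. Critical value z_{0.05} = 1.645.
Revised power = Φ(δ − 1.645) + Φ(−δ − 1.645) = Φ(2.377) + Φ(-5.666) = 0.9913 + 0.0000 = 0.9913.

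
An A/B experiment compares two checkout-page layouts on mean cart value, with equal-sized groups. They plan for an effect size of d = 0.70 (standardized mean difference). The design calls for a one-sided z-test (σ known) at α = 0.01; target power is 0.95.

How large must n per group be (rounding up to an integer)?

For power 0.95 need Φ(δ − z_{0.01}) = 0.95, so δ = z_{0.01} + z_{0.05} = 2.326 + 1.645 = 3.971.
δ = d·√(n/2) ⇒ n = 2(δ/d)² = 2 × (3.971 / 0.70)² = 64.37.
Rounding up, n = 65 per group.

n = 65 per group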